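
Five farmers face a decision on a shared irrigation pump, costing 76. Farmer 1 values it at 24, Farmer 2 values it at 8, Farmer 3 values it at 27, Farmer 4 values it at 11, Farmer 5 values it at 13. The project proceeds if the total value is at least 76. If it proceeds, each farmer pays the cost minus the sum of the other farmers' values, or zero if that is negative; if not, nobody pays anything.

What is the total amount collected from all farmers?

Total value 83 ≥ cost 76, so it is built.
Farmer 1: others sum to 59; max(0, 76 - 59) = 17.
Farmer 2: others sum to 75; max(0, 76 - 75) = 1.
Farmer 3: others sum to 56; max(0, 76 - 56) = 20.
Farmer 4: others sum to 72; max(0, 76 - 72) = 4.
Farmer 5: others sum to 70; max(0, 76 - 70) = 6.
Total collected = 17 + 1 + 20 + 4 + 6 = 48.

48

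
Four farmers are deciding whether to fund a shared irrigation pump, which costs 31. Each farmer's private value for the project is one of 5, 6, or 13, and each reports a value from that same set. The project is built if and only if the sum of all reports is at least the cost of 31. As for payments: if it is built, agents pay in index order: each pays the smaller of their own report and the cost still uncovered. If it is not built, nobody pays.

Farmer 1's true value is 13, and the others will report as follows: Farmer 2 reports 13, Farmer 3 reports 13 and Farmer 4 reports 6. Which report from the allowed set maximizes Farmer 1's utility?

5

Report 5: project built, pays 5, utility 13 - 5 = 8.
Report 6: project built, pays 6, utility 13 - 6 = 7.
Report 13: project built, pays 13, utility 13 - 13 = 0.
The best choice is 5 with utility 8.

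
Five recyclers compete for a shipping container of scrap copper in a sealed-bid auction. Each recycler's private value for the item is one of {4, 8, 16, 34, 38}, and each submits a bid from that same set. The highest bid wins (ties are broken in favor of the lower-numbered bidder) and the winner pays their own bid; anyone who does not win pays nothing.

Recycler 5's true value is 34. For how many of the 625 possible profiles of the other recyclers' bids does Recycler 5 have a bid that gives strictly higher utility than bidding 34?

16

Others bid (4, 4, 4, 4): truth gives 0; bid 8 gives 26 > 0. Violating.
Others bid (4, 4, 4, 8): truth gives 0; bid 16 gives 18 > 0. Violating.
Others bid (4, 4, 8, 4): truth gives 0; bid 16 gives 18 > 0. Violating.
Others bid (4, 4, 8, 8): truth gives 0; bid 16 gives 18 > 0. Violating.
Others bid (4, 4, 4, 16): truth gives 0; no alternative beats it.
Others bid (4, 4, 4, 34): truth gives 0; no alternative beats it.
(Checking all 625 profiles: 16 have a profitable deviation, 609 do not.)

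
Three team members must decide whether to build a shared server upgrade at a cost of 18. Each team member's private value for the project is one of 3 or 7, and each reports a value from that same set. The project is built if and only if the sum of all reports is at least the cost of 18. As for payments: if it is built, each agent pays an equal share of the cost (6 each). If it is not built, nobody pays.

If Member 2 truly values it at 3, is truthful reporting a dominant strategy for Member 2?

Check each profile of the others' reports and compare truth against every alternative report.
Others report (7, 7): truth gives 0, best alternative gives -3.
Others report (3, 3): truth gives 0, best alternative gives 0.
Others report (3, 7): truth gives 0, best alternative gives 0.
Others report (7, 3): truth gives 0, best alternative gives 0.
In every case the truthful report is at least as good as any alternative, so it is a dominant strategy.

Yes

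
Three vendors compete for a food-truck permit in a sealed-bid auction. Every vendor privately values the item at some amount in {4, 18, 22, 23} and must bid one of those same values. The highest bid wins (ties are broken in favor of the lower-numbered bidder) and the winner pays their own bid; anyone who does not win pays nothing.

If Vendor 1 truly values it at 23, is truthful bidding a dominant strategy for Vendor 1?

No

Consider the case where Vendor 2 bids 4 and Vendor 3 bids 4.
Truthful bid 23: wins, pays 23, utility 23 - 23 = 0.
Bid 4 instead: wins, pays 4, utility 23 - 4 = 19.
Since 19 > 0, bidding 4 is strictly better here, so truthful bidding is not dominant.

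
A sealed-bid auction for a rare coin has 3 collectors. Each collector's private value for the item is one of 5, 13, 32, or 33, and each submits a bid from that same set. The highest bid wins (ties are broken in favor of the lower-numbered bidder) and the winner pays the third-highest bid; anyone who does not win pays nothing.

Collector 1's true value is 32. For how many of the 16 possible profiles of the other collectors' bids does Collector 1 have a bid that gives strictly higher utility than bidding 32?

Others bid (5, 33): truth gives 0; bid 33 gives 27 > 0. Violating.
Others bid (13, 33): truth gives 0; bid 33 gives 19 > 0. Violating.
Others bid (33, 5): truth gives 0; bid 33 gives 27 > 0. Violating.
Others bid (33, 13): truth gives 0; bid 33 gives 19 > 0. Violating.
Others bid (5, 5): truth gives 27; no alternative beats it.
Others bid (5, 13): truth gives 27; no alternative beats it.
(Checking all 16 profiles: 4 have a profitable deviation, 12 do not.)

4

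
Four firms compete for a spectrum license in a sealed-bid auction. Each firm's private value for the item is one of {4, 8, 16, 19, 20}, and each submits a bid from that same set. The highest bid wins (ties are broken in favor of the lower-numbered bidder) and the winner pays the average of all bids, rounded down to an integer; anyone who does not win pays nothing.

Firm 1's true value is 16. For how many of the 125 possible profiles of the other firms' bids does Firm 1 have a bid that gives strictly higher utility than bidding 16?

59

Others bid (4, 4, 4): truth gives 9; bid 4 gives 12 > 9. Violating.
Others bid (4, 4, 8): truth gives 8; bid 8 gives 10 > 8. Violating.
Others bid (4, 4, 19): truth gives 0; bid 19 gives 5 > 0. Violating.
Others bid (4, 4, 20): truth gives 0; bid 20 gives 4 > 0. Violating.
Others bid (4, 4, 16): truth gives 6; no alternative beats it.
Others bid (4, 8, 16): truth gives 5; no alternative beats it.
(Checking all 125 profiles: 59 have a profitable deviation, 66 do not.)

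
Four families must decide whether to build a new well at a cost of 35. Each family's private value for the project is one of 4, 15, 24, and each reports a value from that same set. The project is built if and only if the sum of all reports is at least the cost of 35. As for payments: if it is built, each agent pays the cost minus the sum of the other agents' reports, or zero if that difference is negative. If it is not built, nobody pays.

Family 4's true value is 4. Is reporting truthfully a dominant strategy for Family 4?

Check each profile of the others' reports and compare truth against every alternative report.
Others report (4, 4, 15): truth gives 0, best alternative gives -8.
Others report (4, 15, 4): truth gives 0, best alternative gives -8.
Others report (15, 4, 4): truth gives 0, best alternative gives -8.
Others report (4, 15, 24): truth gives 4, best alternative gives 4.
Others report (4, 24, 15): truth gives 4, best alternative gives 4.
Others report (4, 24, 24): truth gives 4, best alternative gives 4.
(Remaining 21 profiles checked similarly; truth is weakly best in each.)
In every case the truthful report is at least as good as any alternative, so it is a dominant strategy.

Yes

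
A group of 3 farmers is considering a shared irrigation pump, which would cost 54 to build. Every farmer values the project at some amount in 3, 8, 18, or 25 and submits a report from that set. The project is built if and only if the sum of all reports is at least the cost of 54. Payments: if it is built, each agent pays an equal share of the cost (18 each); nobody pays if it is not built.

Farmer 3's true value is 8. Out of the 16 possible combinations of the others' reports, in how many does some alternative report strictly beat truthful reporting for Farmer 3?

Others report (25, 25): truth gives -10; report 3 gives 0 > -10. Violating.
Others report (3, 3): truth gives 0; no alternative beats it.
Others report (3, 8): truth gives 0; no alternative beats it.
(Checking all 16 profiles: 1 has a profitable deviation, 15 do not.)

1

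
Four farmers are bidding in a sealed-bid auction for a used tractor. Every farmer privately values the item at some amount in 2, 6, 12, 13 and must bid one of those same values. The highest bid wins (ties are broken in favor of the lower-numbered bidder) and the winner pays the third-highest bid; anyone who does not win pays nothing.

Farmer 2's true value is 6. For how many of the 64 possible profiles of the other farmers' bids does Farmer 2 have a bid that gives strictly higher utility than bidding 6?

Others bid (2, 2, 12): truth gives 0; bid 12 gives 4 > 0. Violating.
Others bid (2, 2, 13): truth gives 0; bid 13 gives 4 > 0. Violating.
Others bid (2, 12, 2): truth gives 0; bid 12 gives 4 > 0. Violating.
Others bid (2, 13, 2): truth gives 0; bid 13 gives 4 > 0. Violating.
Others bid (2, 2, 2): truth gives 4; no alternative beats it.
Others bid (2, 2, 6): truth gives 4; no alternative beats it.
(Checking all 64 profiles: 6 have a profitable deviation, 58 do not.)

6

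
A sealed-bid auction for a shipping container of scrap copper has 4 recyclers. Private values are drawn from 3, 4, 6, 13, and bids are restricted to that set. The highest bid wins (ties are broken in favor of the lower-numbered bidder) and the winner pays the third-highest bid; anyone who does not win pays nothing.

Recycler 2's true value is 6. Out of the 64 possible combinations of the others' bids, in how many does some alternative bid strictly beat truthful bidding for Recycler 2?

12

Others bid (3, 3, 13): truth gives 0; bid 13 gives 3 > 0. Violating.
Others bid (3, 4, 13): truth gives 0; bid 13 gives 2 > 0. Violating.
Others bid (3, 13, 3): truth gives 0; bid 13 gives 3 > 0. Violating.
Others bid (3, 13, 4): truth gives 0; bid 13 gives 2 > 0. Violating.
Others bid (3, 3, 3): truth gives 3; no alternative beats it.
Others bid (3, 3, 4): truth gives 3; no alternative beats it.
(Checking all 64 profiles: 12 have a profitable deviation, 52 do not.)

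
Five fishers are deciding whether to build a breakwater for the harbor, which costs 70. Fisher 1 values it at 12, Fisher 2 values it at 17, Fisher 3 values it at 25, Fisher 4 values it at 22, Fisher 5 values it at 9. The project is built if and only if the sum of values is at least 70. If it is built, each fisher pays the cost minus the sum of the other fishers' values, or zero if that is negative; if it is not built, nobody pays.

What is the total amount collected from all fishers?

19

Total value 85 ≥ cost 70, so it is built.
Fisher 1: others sum to 73; max(0, 70 - 73) = 0.
Fisher 2: others sum to 68; max(0, 70 - 68) = 2.
Fisher 3: others sum to 60; max(0, 70 - 60) = 10.
Fisher 4: others sum to 63; max(0, 70 - 63) = 7.
Fisher 5: others sum to 76; max(0, 70 - 76) = 0.
Total collected = 0 + 2 + 10 + 7 + 0 = 19.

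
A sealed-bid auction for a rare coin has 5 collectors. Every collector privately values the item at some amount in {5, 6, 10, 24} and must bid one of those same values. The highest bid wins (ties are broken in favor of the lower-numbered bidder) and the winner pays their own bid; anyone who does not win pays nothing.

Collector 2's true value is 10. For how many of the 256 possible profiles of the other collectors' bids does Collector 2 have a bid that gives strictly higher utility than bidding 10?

Others bid (5, 5, 5, 5): truth gives 0; bid 6 gives 4 > 0. Violating.
Others bid (5, 5, 5, 6): truth gives 0; bid 6 gives 4 > 0. Violating.
Others bid (5, 5, 6, 5): truth gives 0; bid 6 gives 4 > 0. Violating.
Others bid (5, 5, 6, 6): truth gives 0; bid 6 gives 4 > 0. Violating.
Others bid (5, 5, 5, 10): truth gives 0; no alternative beats it.
Others bid (5, 5, 5, 24): truth gives 0; no alternative beats it.
(Checking all 256 profiles: 8 have a profitable deviation, 248 do not.)

8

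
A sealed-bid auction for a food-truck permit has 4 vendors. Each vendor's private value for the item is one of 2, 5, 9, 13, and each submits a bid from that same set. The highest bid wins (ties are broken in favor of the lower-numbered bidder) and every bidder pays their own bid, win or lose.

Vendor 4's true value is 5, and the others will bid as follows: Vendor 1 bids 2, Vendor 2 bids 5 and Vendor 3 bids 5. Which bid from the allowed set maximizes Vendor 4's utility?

2

Bid 2: loses but pays 2, utility -2.
Bid 5: loses but pays 5, utility -5.
Bid 9: wins, pays 9, utility 5 - 9 = -4.
Bid 13: wins, pays 13, utility 5 - 13 = -8.
The best choice is 2 with utility -2.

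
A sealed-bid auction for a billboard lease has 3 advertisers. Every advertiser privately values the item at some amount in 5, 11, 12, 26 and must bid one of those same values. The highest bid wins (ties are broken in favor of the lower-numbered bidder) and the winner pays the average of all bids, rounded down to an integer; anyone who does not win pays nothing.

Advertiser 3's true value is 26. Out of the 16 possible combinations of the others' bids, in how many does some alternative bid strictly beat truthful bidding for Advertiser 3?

Others bid (5, 5): truth gives 14; bid 11 gives 19 > 14. Violating.
Others bid (5, 11): truth gives 12; bid 12 gives 17 > 12. Violating.
Others bid (11, 5): truth gives 12; bid 12 gives 17 > 12. Violating.
Others bid (11, 11): truth gives 10; bid 12 gives 15 > 10. Violating.
Others bid (5, 12): truth gives 12; no alternative beats it.
Others bid (5, 26): truth gives 0; no alternative beats it.
(Checking all 16 profiles: 4 have a profitable deviation, 12 do not.)

4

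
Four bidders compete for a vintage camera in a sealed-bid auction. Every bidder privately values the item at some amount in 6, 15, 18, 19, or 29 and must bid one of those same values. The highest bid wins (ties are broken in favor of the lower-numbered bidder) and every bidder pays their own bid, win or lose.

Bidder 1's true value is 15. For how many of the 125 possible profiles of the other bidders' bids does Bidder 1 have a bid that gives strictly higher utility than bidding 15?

Others bid (6, 6, 6): truth gives 0; bid 6 gives 9 > 0. Violating.
Others bid (6, 6, 18): truth gives -15; bid 18 gives -3 > -15. Violating.
Others bid (6, 6, 19): truth gives -15; bid 19 gives -4 > -15. Violating.
Others bid (6, 6, 29): truth gives -15; bid 6 gives -6 > -15. Violating.
Others bid (6, 6, 15): truth gives 0; no alternative beats it.
Others bid (6, 15, 6): truth gives 0; no alternative beats it.
(Checking all 125 profiles: 118 have a profitable deviation, 7 do not.)

118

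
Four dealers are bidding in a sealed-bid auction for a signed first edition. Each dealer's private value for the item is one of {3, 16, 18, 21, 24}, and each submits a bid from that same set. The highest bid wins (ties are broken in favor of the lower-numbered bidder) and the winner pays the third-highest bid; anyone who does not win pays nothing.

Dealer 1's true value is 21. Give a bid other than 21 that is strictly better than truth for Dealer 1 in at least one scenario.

24

Suppose Dealer 2 bids 3, Dealer 3 bids 3 and Dealer 4 bids 24.
Bid 21: loses, pays 0, utility 0.
Bid 24: wins, pays 3, utility 21 - 3 = 18.
So bidding 24 beats truth here (18 > 0).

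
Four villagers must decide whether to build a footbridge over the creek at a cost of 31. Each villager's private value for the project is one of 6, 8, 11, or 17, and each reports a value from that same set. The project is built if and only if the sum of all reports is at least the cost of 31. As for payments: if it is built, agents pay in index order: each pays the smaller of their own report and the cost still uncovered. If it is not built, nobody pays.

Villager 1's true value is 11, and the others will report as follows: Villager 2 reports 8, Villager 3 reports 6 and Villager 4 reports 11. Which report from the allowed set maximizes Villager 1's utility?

6

Report 6: project built, pays 6, utility 11 - 6 = 5.
Report 8: project built, pays 8, utility 11 - 8 = 3.
Report 11: project built, pays 11, utility 11 - 11 = 0.
Report 17: project built, pays 17, utility 11 - 17 = -6.
The best choice is 6 with utility 5.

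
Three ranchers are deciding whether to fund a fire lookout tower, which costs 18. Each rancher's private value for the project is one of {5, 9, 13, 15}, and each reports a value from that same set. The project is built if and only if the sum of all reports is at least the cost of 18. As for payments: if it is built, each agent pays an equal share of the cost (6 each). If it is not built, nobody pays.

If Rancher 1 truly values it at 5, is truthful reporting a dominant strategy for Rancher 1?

Yes

Check each profile of the others' reports and compare truth against every alternative report.
Others report (5, 5): truth gives 0, best alternative gives -1.
Others report (5, 9): truth gives -1, best alternative gives -1.
Others report (5, 13): truth gives -1, best alternative gives -1.
Others report (5, 15): truth gives -1, best alternative gives -1.
Others report (9, 5): truth gives -1, best alternative gives -1.
Others report (9, 9): truth gives -1, best alternative gives -1.
(Remaining 10 profiles checked similarly; truth is weakly best in each.)
In every case the truthful report is at least as good as any alternative, so it is a dominant strategy.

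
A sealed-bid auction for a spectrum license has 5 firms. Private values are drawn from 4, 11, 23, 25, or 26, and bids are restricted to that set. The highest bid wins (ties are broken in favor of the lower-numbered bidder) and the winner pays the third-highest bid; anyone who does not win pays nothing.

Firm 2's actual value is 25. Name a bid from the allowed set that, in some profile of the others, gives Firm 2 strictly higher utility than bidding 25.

Suppose Firm 1 bids 4, Firm 3 bids 4, Firm 4 bids 4 and Firm 5 bids 26.
Bid 25: loses, pays 0, utility 0.
Bid 26: wins, pays 4, utility 25 - 4 = 21.
So bidding 26 beats truth here (21 > 0).

26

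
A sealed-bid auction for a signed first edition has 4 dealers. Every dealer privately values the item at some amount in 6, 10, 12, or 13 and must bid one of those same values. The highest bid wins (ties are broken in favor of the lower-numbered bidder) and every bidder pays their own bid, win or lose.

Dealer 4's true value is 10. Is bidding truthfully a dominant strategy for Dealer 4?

Consider the case where Dealer 1 bids 6, Dealer 2 bids 6 and Dealer 3 bids 10.
Truthful bid 10: loses but pays 10, utility -10.
Bid 6 instead: loses but pays 6, utility -6.
Since -6 > -10, bidding 6 is strictly better here, so truthful bidding is not dominant.

No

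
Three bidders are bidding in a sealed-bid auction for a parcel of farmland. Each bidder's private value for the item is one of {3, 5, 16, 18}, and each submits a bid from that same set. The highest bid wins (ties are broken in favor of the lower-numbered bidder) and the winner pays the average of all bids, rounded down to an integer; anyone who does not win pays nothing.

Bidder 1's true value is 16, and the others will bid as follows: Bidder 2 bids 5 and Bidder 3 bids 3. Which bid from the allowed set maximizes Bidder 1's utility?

Bid 3: loses, pays 0, utility 0.
Bid 5: wins, pays 4, utility 16 - 4 = 12.
Bid 16: wins, pays 8, utility 16 - 8 = 8.
Bid 18: wins, pays 8, utility 16 - 8 = 8.
The best choice is 5 with utility 12.

5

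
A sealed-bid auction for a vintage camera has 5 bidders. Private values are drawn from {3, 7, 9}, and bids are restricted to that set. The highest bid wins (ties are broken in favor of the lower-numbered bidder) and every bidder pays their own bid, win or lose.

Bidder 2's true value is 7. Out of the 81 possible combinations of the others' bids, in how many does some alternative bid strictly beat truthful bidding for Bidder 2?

73

Others bid (3, 3, 3, 9): truth gives -7; bid 9 gives -2 > -7. Violating.
Others bid (3, 3, 7, 9): truth gives -7; bid 9 gives -2 > -7. Violating.
Others bid (3, 3, 9, 3): truth gives -7; bid 9 gives -2 > -7. Violating.
Others bid (3, 3, 9, 7): truth gives -7; bid 9 gives -2 > -7. Violating.
Others bid (3, 3, 3, 3): truth gives 0; no alternative beats it.
Others bid (3, 3, 3, 7): truth gives 0; no alternative beats it.
(Checking all 81 profiles: 73 have a profitable deviation, 8 do not.)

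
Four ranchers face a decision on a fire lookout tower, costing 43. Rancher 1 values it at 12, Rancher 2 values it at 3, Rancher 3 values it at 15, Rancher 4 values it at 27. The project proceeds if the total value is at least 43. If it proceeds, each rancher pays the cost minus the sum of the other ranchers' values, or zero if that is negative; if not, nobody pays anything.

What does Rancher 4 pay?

Total value 57 ≥ cost 43, so the project is built.
The other ranchers' values sum to 30.
Cost minus that sum is 43 - 30 = 13.

13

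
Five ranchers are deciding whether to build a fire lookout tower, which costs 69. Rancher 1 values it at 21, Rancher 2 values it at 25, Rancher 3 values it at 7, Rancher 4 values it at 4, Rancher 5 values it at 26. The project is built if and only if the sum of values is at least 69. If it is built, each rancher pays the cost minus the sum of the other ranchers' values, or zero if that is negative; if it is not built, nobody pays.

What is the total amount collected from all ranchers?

Total value 83 ≥ cost 69, so it is built.
Rancher 1: others sum to 62; max(0, 69 - 62) = 7.
Rancher 2: others sum to 58; max(0, 69 - 58) = 11.
Rancher 3: others sum to 76; max(0, 69 - 76) = 0.
Rancher 4: others sum to 79; max(0, 69 - 79) = 0.
Rancher 5: others sum to 57; max(0, 69 - 57) = 12.
Total collected = 7 + 11 + 0 + 0 + 12 = 30.

30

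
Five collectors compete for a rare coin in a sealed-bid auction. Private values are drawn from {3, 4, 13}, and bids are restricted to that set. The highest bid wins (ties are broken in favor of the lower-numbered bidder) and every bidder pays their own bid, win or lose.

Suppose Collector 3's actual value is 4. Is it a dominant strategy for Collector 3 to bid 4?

Consider the case where Collector 1 bids 3, Collector 2 bids 3, Collector 4 bids 3 and Collector 5 bids 13.
Truthful bid 4: loses but pays 4, utility -4.
Bid 3 instead: loses but pays 3, utility -3.
Since -3 > -4, bidding 3 is strictly better here, so truthful bidding is not dominant.

No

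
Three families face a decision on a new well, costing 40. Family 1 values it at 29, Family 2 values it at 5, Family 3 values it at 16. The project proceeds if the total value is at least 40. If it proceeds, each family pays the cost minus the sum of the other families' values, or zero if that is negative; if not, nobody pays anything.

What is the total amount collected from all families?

Total value 50 ≥ cost 40, so it is built.
Family 1: others sum to 21; max(0, 40 - 21) = 19.
Family 2: others sum to 45; max(0, 40 - 45) = 0.
Family 3: others sum to 34; max(0, 40 - 34) = 6.
Total collected = 19 + 0 + 6 = 25.

25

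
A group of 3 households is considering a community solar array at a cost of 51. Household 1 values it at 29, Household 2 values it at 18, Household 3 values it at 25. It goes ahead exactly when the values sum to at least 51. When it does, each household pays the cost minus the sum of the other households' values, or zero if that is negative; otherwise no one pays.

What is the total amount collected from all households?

Total value 72 ≥ cost 51, so it is built.
Household 1: others sum to 43; max(0, 51 - 43) = 8.
Household 2: others sum to 54; max(0, 51 - 54) = 0.
Household 3: others sum to 47; max(0, 51 - 47) = 4.
Total collected = 8 + 0 + 4 = 12.

12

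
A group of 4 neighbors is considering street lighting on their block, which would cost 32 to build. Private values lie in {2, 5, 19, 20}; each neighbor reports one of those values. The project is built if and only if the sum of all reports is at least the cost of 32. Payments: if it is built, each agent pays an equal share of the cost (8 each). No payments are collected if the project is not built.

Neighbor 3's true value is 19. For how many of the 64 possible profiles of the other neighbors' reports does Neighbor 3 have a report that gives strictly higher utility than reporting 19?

3

Others report (2, 5, 5): truth gives 0; report 20 gives 11 > 0. Violating.
Others report (5, 2, 5): truth gives 0; report 20 gives 11 > 0. Violating.
Others report (5, 5, 2): truth gives 0; report 20 gives 11 > 0. Violating.
Others report (2, 2, 2): truth gives 0; no alternative beats it.
Others report (2, 2, 5): truth gives 0; no alternative beats it.
(Checking all 64 profiles: 3 have a profitable deviation, 61 do not.)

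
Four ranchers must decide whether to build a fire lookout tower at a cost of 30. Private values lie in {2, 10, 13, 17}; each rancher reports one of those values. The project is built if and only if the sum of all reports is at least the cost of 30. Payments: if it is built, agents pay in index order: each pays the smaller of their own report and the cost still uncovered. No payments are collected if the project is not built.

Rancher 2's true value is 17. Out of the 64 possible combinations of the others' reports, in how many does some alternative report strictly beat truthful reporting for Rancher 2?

60

Others report (2, 2, 13): truth gives 0; report 13 gives 4 > 0. Violating.
Others report (2, 2, 17): truth gives 0; report 10 gives 7 > 0. Violating.
Others report (2, 10, 10): truth gives 0; report 10 gives 7 > 0. Violating.
Others report (2, 10, 13): truth gives 0; report 10 gives 7 > 0. Violating.
Others report (2, 2, 2): truth gives 0; no alternative beats it.
Others report (2, 2, 10): truth gives 0; no alternative beats it.
(Checking all 64 profiles: 60 have a profitable deviation, 4 do not.)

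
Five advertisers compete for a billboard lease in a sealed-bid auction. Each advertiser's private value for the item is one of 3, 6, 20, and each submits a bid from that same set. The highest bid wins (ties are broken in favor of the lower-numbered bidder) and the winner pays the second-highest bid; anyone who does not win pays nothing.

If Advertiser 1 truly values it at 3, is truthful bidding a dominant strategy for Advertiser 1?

Check each profile of the others' bids and compare truth against every alternative bid.
Others bid (3, 3, 3, 6): truth gives 0, best alternative gives -3.
Others bid (3, 3, 6, 3): truth gives 0, best alternative gives -3.
Others bid (3, 3, 6, 6): truth gives 0, best alternative gives -3.
Others bid (3, 6, 3, 3): truth gives 0, best alternative gives -3.
Others bid (3, 6, 3, 6): truth gives 0, best alternative gives -3.
Others bid (3, 6, 6, 3): truth gives 0, best alternative gives -3.
(Remaining 75 profiles checked similarly; truth is weakly best in each.)
In every case the truthful bid is at least as good as any alternative, so it is a dominant strategy.

Yes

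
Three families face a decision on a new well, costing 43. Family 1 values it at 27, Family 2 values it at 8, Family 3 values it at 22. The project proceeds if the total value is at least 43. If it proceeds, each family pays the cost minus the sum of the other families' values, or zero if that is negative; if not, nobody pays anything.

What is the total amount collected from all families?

Total value 57 ≥ cost 43, so it is built.
Family 1: others sum to 30; max(0, 43 - 30) = 13.
Family 2: others sum to 49; max(0, 43 - 49) = 0.
Family 3: others sum to 35; max(0, 43 - 35) = 8.
Total collected = 13 + 0 + 8 = 21.

21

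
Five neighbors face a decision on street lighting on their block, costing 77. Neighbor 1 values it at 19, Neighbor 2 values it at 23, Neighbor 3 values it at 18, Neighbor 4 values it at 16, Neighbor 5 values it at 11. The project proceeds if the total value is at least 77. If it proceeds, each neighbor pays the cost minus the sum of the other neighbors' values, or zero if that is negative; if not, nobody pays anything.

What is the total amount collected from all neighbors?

37

Total value 87 ≥ cost 77, so it is built.
Neighbor 1: others sum to 68; max(0, 77 - 68) = 9.
Neighbor 2: others sum to 64; max(0, 77 - 64) = 13.
Neighbor 3: others sum to 69; max(0, 77 - 69) = 8.
Neighbor 4: others sum to 71; max(0, 77 - 71) = 6.
Neighbor 5: others sum to 76; max(0, 77 - 76) = 1.
Total collected = 9 + 13 + 8 + 6 + 1 = 37.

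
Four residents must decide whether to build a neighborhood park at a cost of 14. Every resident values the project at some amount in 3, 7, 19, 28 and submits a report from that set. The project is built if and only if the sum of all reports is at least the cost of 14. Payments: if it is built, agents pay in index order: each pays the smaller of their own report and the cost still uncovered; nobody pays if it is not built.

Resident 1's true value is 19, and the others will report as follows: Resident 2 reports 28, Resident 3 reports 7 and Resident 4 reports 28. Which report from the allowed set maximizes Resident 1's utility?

Report 3: project built, pays 3, utility 19 - 3 = 16.
Report 7: project built, pays 7, utility 19 - 7 = 12.
Report 19: project built, pays 14, utility 19 - 14 = 5.
Report 28: project built, pays 14, utility 19 - 14 = 5.
The best choice is 3 with utility 16.

3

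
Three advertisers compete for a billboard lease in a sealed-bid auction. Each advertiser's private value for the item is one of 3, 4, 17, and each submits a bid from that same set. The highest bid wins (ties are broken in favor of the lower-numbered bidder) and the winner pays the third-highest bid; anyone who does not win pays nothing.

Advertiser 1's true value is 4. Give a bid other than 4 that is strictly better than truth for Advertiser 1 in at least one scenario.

Suppose Advertiser 2 bids 3 and Advertiser 3 bids 17.
Bid 4: loses, pays 0, utility 0.
Bid 17: wins, pays 3, utility 4 - 3 = 1.
So bidding 17 beats truth here (1 > 0).

17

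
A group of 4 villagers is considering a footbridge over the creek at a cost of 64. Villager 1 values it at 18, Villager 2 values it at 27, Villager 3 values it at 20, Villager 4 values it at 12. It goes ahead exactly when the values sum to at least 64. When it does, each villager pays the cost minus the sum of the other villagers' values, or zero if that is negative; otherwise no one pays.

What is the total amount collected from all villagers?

Total value 77 ≥ cost 64, so it is built.
Villager 1: others sum to 59; max(0, 64 - 59) = 5.
Villager 2: others sum to 50; max(0, 64 - 50) = 14.
Villager 3: others sum to 57; max(0, 64 - 57) = 7.
Villager 4: others sum to 65; max(0, 64 - 65) = 0.
Total collected = 5 + 14 + 7 + 0 = 26.

26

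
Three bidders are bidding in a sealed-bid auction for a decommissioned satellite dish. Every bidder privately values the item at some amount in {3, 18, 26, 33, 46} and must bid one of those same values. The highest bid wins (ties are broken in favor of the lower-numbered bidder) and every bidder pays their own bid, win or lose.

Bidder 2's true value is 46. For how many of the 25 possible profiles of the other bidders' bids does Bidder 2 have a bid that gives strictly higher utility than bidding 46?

Others bid (3, 3): truth gives 0; bid 18 gives 28 > 0. Violating.
Others bid (3, 18): truth gives 0; bid 18 gives 28 > 0. Violating.
Others bid (3, 26): truth gives 0; bid 26 gives 20 > 0. Violating.
Others bid (3, 33): truth gives 0; bid 33 gives 13 > 0. Violating.
Others bid (3, 46): truth gives 0; no alternative beats it.
Others bid (18, 46): truth gives 0; no alternative beats it.
(Checking all 25 profiles: 17 have a profitable deviation, 8 do not.)

17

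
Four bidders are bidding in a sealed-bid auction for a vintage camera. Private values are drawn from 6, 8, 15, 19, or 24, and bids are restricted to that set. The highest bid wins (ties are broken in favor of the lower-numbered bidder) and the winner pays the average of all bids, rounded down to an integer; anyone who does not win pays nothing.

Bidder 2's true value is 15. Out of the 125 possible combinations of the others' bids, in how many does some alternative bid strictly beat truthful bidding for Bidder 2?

Others bid (6, 6, 6): truth gives 7; bid 8 gives 9 > 7. Violating.
Others bid (6, 6, 8): truth gives 7; bid 8 gives 8 > 7. Violating.
Others bid (6, 6, 19): truth gives 0; bid 19 gives 3 > 0. Violating.
Others bid (6, 8, 6): truth gives 7; bid 8 gives 8 > 7. Violating.
Others bid (6, 6, 15): truth gives 5; no alternative beats it.
Others bid (6, 6, 24): truth gives 0; no alternative beats it.
(Checking all 125 profiles: 28 have a profitable deviation, 97 do not.)

28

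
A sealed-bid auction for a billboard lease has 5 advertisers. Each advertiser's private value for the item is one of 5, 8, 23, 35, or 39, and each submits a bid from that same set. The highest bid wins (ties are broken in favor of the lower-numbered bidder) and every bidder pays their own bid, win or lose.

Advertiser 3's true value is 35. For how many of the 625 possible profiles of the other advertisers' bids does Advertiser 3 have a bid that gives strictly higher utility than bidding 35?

Others bid (5, 5, 5, 5): truth gives 0; bid 8 gives 27 > 0. Violating.
Others bid (5, 5, 5, 8): truth gives 0; bid 8 gives 27 > 0. Violating.
Others bid (5, 5, 5, 23): truth gives 0; bid 23 gives 12 > 0. Violating.
Others bid (5, 5, 5, 39): truth gives -35; bid 39 gives -4 > -35. Violating.
Others bid (5, 5, 5, 35): truth gives 0; no alternative beats it.
Others bid (5, 5, 8, 35): truth gives 0; no alternative beats it.
(Checking all 625 profiles: 517 have a profitable deviation, 108 do not.)

517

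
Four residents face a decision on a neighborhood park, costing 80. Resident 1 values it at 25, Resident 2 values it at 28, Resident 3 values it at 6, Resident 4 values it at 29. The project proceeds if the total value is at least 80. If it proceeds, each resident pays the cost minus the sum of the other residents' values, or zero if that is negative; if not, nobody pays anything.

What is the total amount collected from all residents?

58

Total value 88 ≥ cost 80, so it is built.
Resident 1: others sum to 63; max(0, 80 - 63) = 17.
Resident 2: others sum to 60; max(0, 80 - 60) = 20.
Resident 3: others sum to 82; max(0, 80 - 82) = 0.
Resident 4: others sum to 59; max(0, 80 - 59) = 21.
Total collected = 17 + 20 + 0 + 21 = 58.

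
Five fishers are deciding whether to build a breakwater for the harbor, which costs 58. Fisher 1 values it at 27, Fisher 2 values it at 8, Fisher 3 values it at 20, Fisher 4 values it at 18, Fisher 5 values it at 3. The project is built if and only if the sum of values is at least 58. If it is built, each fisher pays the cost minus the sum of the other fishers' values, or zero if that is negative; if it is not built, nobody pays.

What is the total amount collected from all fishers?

11

Total value 76 ≥ cost 58, so it is built.
Fisher 1: others sum to 49; max(0, 58 - 49) = 9.
Fisher 2: others sum to 68; max(0, 58 - 68) = 0.
Fisher 3: others sum to 56; max(0, 58 - 56) = 2.
Fisher 4: others sum to 58; max(0, 58 - 58) = 0.
Fisher 5: others sum to 73; max(0, 58 - 73) = 0.
Total collected = 9 + 0 + 2 + 0 + 0 = 11.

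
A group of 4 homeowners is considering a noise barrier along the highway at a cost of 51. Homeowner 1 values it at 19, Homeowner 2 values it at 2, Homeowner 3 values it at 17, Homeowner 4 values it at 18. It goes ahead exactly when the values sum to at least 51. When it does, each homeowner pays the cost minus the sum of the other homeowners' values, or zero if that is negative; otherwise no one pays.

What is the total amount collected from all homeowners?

39

Total value 56 ≥ cost 51, so it is built.
Homeowner 1: others sum to 37; max(0, 51 - 37) = 14.
Homeowner 2: others sum to 54; max(0, 51 - 54) = 0.
Homeowner 3: others sum to 39; max(0, 51 - 39) = 12.
Homeowner 4: others sum to 38; max(0, 51 - 38) = 13.
Total collected = 14 + 0 + 12 + 13 = 39.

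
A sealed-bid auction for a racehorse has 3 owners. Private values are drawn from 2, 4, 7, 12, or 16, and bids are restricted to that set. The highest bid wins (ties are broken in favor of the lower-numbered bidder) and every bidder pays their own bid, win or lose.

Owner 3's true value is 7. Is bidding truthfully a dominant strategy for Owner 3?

Consider the case where Owner 1 bids 2 and Owner 2 bids 2.
Truthful bid 7: wins, pays 7, utility 7 - 7 = 0.
Bid 4 instead: wins, pays 4, utility 7 - 4 = 3.
Since 3 > 0, bidding 4 is strictly better here, so truthful bidding is not dominant.

No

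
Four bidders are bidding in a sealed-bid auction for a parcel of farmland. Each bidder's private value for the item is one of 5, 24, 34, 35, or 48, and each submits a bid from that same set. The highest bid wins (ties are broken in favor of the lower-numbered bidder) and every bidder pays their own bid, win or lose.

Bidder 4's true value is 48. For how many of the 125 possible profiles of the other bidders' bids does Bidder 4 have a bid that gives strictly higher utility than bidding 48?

Others bid (5, 5, 5): truth gives 0; bid 24 gives 24 > 0. Violating.
Others bid (5, 5, 24): truth gives 0; bid 34 gives 14 > 0. Violating.
Others bid (5, 5, 34): truth gives 0; bid 35 gives 13 > 0. Violating.
Others bid (5, 5, 48): truth gives -48; bid 5 gives -5 > -48. Violating.
Others bid (5, 5, 35): truth gives 0; no alternative beats it.
Others bid (5, 24, 35): truth gives 0; no alternative beats it.
(Checking all 125 profiles: 88 have a profitable deviation, 37 do not.)

88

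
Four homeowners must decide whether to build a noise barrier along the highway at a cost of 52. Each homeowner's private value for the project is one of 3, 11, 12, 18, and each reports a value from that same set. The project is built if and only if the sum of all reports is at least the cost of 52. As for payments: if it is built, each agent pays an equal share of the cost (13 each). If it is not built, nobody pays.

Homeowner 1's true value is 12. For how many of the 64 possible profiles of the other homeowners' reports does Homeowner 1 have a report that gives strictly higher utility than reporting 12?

18

Others report (11, 11, 18): truth gives -1; report 3 gives 0 > -1. Violating.
Others report (11, 12, 18): truth gives -1; report 3 gives 0 > -1. Violating.
Others report (11, 18, 11): truth gives -1; report 3 gives 0 > -1. Violating.
Others report (11, 18, 12): truth gives -1; report 3 gives 0 > -1. Violating.
Others report (3, 3, 3): truth gives 0; no alternative beats it.
Others report (3, 3, 11): truth gives 0; no alternative beats it.
(Checking all 64 profiles: 18 have a profitable deviation, 46 do not.)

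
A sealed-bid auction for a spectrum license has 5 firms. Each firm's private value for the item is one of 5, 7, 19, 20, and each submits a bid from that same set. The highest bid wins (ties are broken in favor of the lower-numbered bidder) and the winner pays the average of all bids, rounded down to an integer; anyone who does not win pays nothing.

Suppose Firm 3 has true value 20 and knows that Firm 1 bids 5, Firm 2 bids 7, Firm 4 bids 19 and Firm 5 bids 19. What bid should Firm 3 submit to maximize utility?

Bid 5: loses, pays 0, utility 0.
Bid 7: loses, pays 0, utility 0.
Bid 19: wins, pays 13, utility 20 - 13 = 7.
Bid 20: wins, pays 14, utility 20 - 14 = 6.
The best choice is 19 with utility 7.

19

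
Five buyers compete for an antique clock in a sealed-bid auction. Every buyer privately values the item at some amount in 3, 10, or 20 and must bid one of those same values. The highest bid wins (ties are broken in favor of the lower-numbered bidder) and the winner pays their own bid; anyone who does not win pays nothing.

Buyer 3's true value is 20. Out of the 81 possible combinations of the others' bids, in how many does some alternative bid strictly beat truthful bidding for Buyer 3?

4

Others bid (3, 3, 3, 3): truth gives 0; bid 10 gives 10 > 0. Violating.
Others bid (3, 3, 3, 10): truth gives 0; bid 10 gives 10 > 0. Violating.
Others bid (3, 3, 10, 3): truth gives 0; bid 10 gives 10 > 0. Violating.
Others bid (3, 3, 10, 10): truth gives 0; bid 10 gives 10 > 0. Violating.
Others bid (3, 3, 3, 20): truth gives 0; no alternative beats it.
Others bid (3, 3, 10, 20): truth gives 0; no alternative beats it.
(Checking all 81 profiles: 4 have a profitable deviation, 77 do not.)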